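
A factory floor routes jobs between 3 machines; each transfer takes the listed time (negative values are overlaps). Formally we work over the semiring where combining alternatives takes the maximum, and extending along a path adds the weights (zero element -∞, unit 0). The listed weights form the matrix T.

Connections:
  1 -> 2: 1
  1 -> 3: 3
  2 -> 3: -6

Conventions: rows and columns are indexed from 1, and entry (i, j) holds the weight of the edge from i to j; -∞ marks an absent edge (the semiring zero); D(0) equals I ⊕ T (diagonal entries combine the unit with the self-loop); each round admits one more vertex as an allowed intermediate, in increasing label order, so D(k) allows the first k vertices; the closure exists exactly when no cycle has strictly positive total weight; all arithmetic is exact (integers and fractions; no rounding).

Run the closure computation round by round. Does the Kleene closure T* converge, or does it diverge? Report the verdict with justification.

D(0):
  [0, 1, 3]
  [-∞, 0, -6]
  [-∞, -∞, 0]
D(1):
  [0, 1, 3]
  [-∞, 0, -6]
  [-∞, -∞, 0]
D(2):
  [0, 1, 3]
  [-∞, 0, -6]
  [-∞, -∞, 0]
D(3):
  [0, 1, 3]
  [-∞, 0, -6]
  [-∞, -∞, 0]
Key observation: every diagonal entry stays at the unit through all rounds, so no improving cycle exists.
Answer: CONVERGES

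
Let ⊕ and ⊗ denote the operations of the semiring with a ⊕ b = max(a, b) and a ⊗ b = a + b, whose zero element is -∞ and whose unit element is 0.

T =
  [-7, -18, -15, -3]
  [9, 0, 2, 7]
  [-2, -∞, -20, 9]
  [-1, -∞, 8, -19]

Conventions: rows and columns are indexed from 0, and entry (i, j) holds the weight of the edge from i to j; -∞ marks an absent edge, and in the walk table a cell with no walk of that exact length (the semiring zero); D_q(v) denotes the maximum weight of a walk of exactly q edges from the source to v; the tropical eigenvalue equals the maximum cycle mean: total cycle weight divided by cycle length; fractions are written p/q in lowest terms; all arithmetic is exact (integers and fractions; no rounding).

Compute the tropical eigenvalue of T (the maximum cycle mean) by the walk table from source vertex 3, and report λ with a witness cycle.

q=0: [-∞, -∞, -∞, 0]
q=1: [-1, -∞, 8, -19]
q=2: [6, -19, -11, 17]
q=3: [16, -12, 25, 3]
q=4: [23, -2, 11, 34]
Optimal cycle mean attained by: cycle 2->3->2, total 9 + 8, length 2.
Answer: λ = 17/2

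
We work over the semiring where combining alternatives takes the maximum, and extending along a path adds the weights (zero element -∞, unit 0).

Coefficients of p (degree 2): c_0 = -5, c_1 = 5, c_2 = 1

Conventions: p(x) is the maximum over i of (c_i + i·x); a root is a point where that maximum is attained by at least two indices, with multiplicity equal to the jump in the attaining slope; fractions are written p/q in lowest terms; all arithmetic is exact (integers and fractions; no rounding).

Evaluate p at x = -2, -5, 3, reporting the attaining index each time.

p(-2) = max(-5+0·(-2)=-5, 5+1·(-2)=3, 1+2·(-2)=-3) = 3 (attained by i=1)
p(-5) = max(-5+0·(-5)=-5, 5+1·(-5)=0, 1+2·(-5)=-9) = 0 (attained by i=1)
p(3) = max(-5+0·3=-5, 5+1·3=8, 1+2·3=7) = 8 (attained by i=1)
Answer: p(-2) = 3; p(-5) = 0; p(3) = 8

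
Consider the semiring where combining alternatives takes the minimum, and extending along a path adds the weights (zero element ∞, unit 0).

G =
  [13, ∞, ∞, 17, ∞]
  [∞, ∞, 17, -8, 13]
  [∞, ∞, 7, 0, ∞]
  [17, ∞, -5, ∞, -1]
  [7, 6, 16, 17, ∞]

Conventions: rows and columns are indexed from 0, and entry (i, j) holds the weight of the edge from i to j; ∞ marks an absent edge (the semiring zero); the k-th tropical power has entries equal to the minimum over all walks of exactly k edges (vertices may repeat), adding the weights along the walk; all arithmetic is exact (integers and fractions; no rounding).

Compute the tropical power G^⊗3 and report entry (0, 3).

G^⊗2:
  [26, ∞, 12, 30, 16]
  [9, 19, -13, 17, -9]
  [17, ∞, -5, 7, -1]
  [6, 5, 2, -5, ∞]
  [20, ∞, 12, -2, 16]
G^⊗3:
  [23, 22, 19, 12, 29]
  [-2, -3, -6, -13, 16]
  [6, 5, 2, -5, 6]
  [12, ∞, -10, -3, -6]
  [15, 22, -7, 12, -3]
Key observation: the optimum is the walk 0->3->2->3, with weight 17 + (-5) + 0 = 12.
Optimal value attained by: walk 0->3->2->3.
Answer: (G^⊗3)[0][3] = 12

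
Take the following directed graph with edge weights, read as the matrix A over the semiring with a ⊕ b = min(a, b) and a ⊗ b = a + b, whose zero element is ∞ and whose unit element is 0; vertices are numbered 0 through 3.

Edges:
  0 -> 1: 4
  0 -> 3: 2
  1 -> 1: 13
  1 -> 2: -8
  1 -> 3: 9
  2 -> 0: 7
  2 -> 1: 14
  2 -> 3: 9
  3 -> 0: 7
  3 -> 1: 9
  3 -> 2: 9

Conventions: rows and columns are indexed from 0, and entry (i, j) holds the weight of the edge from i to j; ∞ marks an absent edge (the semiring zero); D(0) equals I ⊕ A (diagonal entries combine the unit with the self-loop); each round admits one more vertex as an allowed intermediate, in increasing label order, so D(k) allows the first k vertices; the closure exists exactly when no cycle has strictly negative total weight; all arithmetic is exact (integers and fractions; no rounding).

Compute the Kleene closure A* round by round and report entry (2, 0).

D(0):
  [0, 4, ∞, 2]
  [∞, 0, -8, 9]
  [7, 14, 0, 9]
  [7, 9, 9, 0]
D(1):
  [0, 4, ∞, 2]
  [∞, 0, -8, 9]
  [7, 11, 0, 9]
  [7, 9, 9, 0]
D(2):
  [0, 4, -4, 2]
  [∞, 0, -8, 9]
  [7, 11, 0, 9]
  [7, 9, 1, 0]
D(3):
  [0, 4, -4, 2]
  [-1, 0, -8, 1]
  [7, 11, 0, 9]
  [7, 9, 1, 0]
D(4):
  [0, 4, -4, 2]
  [-1, 0, -8, 1]
  [7, 11, 0, 9]
  [7, 9, 1, 0]
Answer: A*[2][0] = 7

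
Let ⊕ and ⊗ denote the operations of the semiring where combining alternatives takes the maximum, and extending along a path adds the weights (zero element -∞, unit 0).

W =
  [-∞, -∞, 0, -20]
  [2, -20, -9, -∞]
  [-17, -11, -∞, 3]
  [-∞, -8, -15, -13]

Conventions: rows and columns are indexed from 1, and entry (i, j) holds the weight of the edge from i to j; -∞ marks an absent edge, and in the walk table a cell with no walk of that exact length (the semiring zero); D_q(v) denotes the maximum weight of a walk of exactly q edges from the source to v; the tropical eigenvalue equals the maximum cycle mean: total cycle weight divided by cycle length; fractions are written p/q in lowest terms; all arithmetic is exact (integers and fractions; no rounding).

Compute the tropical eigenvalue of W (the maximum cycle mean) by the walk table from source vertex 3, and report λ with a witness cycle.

q=0: [-∞, -∞, 0, -∞]
q=1: [-17, -11, -∞, 3]
q=2: [-9, -5, -12, -10]
q=3: [-3, -18, -9, -9]
q=4: [-16, -17, -3, -6]
Optimal cycle mean attained by: cycle 1->3->4->2->1, total 0 + 3 + (-8) + 2, length 4.
Answer: λ = -3/4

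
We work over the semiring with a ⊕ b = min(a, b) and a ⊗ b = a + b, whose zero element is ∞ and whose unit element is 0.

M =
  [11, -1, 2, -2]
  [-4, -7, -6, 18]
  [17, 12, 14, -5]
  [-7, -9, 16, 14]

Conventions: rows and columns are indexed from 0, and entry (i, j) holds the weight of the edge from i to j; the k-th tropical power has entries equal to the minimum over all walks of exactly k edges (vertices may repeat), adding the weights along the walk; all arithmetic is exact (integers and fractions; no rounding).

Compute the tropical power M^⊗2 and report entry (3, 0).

M^⊗2:
  [-9, -11, -7, -3]
  [-11, -14, -13, -11]
  [-12, -14, 6, 9]
  [-13, -16, -15, -9]
Key observation: the optimum is the walk 3->1->0, with weight (-9) + (-4) = -13.
Optimal value attained by: walk 3->1->0.
Answer: (M^⊗2)[3][0] = -13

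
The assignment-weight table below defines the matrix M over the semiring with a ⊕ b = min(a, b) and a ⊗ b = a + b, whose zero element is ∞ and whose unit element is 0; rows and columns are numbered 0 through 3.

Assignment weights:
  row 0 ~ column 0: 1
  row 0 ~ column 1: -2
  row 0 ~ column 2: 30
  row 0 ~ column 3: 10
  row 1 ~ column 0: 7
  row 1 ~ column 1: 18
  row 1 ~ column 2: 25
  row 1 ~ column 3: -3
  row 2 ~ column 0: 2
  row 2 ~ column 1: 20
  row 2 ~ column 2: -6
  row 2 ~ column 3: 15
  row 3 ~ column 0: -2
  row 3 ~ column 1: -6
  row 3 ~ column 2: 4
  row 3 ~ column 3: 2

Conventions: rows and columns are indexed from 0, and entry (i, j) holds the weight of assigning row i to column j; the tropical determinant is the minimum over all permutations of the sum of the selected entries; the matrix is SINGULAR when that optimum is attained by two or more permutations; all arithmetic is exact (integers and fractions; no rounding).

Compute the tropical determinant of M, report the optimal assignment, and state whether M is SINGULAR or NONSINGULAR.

σ = (0, 1, 2, 3): 1 + 18 + (-6) + 2 = 15
σ = (0, 1, 3, 2): 1 + 18 + 15 + 4 = 38
σ = (0, 2, 1, 3): 1 + 25 + 20 + 2 = 48
σ = (0, 2, 3, 1): 1 + 25 + 15 + (-6) = 35
σ = (0, 3, 1, 2): 1 + (-3) + 20 + 4 = 22
σ = (0, 3, 2, 1): 1 + (-3) + (-6) + (-6) = -14
σ = (1, 0, 2, 3): (-2) + 7 + (-6) + 2 = 1
σ = (1, 0, 3, 2): (-2) + 7 + 15 + 4 = 24
σ = (1, 2, 0, 3): (-2) + 25 + 2 + 2 = 27
σ = (1, 2, 3, 0): (-2) + 25 + 15 + (-2) = 36
σ = (1, 3, 0, 2): (-2) + (-3) + 2 + 4 = 1
σ = (1, 3, 2, 0): (-2) + (-3) + (-6) + (-2) = -13
σ = (2, 0, 1, 3): 30 + 7 + 20 + 2 = 59
σ = (2, 0, 3, 1): 30 + 7 + 15 + (-6) = 46
σ = (2, 1, 0, 3): 30 + 18 + 2 + 2 = 52
σ = (2, 1, 3, 0): 30 + 18 + 15 + (-2) = 61
σ = (2, 3, 0, 1): 30 + (-3) + 2 + (-6) = 23
σ = (2, 3, 1, 0): 30 + (-3) + 20 + (-2) = 45
σ = (3, 0, 1, 2): 10 + 7 + 20 + 4 = 41
σ = (3, 0, 2, 1): 10 + 7 + (-6) + (-6) = 5
σ = (3, 1, 0, 2): 10 + 18 + 2 + 4 = 34
σ = (3, 1, 2, 0): 10 + 18 + (-6) + (-2) = 20
σ = (3, 2, 0, 1): 10 + 25 + 2 + (-6) = 31
σ = (3, 2, 1, 0): 10 + 25 + 20 + (-2) = 53
Optimal value attained by: σ = (0, 3, 2, 1).
Answer: det⊕(M) = -14; verdict: NONSINGULAR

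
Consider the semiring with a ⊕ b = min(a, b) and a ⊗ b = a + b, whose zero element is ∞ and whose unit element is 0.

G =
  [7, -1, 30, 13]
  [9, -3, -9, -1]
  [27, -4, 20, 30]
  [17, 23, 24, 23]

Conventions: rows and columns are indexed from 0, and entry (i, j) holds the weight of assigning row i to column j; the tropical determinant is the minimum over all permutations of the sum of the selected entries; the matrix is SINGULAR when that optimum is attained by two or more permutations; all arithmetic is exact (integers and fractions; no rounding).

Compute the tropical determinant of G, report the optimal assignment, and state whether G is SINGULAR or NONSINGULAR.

σ = (0, 1, 2, 3): 7 + (-3) + 20 + 23 = 47
σ = (0, 1, 3, 2): 7 + (-3) + 30 + 24 = 58
σ = (0, 2, 1, 3): 7 + (-9) + (-4) + 23 = 17
σ = (0, 2, 3, 1): 7 + (-9) + 30 + 23 = 51
σ = (0, 3, 1, 2): 7 + (-1) + (-4) + 24 = 26
σ = (0, 3, 2, 1): 7 + (-1) + 20 + 23 = 49
σ = (1, 0, 2, 3): (-1) + 9 + 20 + 23 = 51
σ = (1, 0, 3, 2): (-1) + 9 + 30 + 24 = 62
σ = (1, 2, 0, 3): (-1) + (-9) + 27 + 23 = 40
σ = (1, 2, 3, 0): (-1) + (-9) + 30 + 17 = 37
σ = (1, 3, 0, 2): (-1) + (-1) + 27 + 24 = 49
σ = (1, 3, 2, 0): (-1) + (-1) + 20 + 17 = 35
σ = (2, 0, 1, 3): 30 + 9 + (-4) + 23 = 58
σ = (2, 0, 3, 1): 30 + 9 + 30 + 23 = 92
σ = (2, 1, 0, 3): 30 + (-3) + 27 + 23 = 77
σ = (2, 1, 3, 0): 30 + (-3) + 30 + 17 = 74
σ = (2, 3, 0, 1): 30 + (-1) + 27 + 23 = 79
σ = (2, 3, 1, 0): 30 + (-1) + (-4) + 17 = 42
σ = (3, 0, 1, 2): 13 + 9 + (-4) + 24 = 42
σ = (3, 0, 2, 1): 13 + 9 + 20 + 23 = 65
σ = (3, 1, 0, 2): 13 + (-3) + 27 + 24 = 61
σ = (3, 1, 2, 0): 13 + (-3) + 20 + 17 = 47
σ = (3, 2, 0, 1): 13 + (-9) + 27 + 23 = 54
σ = (3, 2, 1, 0): 13 + (-9) + (-4) + 17 = 17
Optimal value attained by: σ = (0, 2, 1, 3).
Answer: det⊕(G) = 17; verdict: SINGULAR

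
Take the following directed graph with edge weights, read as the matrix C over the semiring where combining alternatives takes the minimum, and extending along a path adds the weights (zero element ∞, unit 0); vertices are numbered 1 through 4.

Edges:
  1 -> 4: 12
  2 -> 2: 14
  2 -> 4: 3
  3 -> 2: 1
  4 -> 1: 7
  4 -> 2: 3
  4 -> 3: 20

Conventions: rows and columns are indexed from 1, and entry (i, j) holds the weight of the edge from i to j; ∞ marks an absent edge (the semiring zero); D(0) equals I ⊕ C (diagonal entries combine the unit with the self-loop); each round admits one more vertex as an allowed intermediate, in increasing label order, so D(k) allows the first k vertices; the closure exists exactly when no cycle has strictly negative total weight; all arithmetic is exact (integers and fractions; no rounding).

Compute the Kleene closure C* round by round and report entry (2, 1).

D(0):
  [0, ∞, ∞, 12]
  [∞, 0, ∞, 3]
  [∞, 1, 0, ∞]
  [7, 3, 20, 0]
D(1):
  [0, ∞, ∞, 12]
  [∞, 0, ∞, 3]
  [∞, 1, 0, ∞]
  [7, 3, 20, 0]
D(2):
  [0, ∞, ∞, 12]
  [∞, 0, ∞, 3]
  [∞, 1, 0, 4]
  [7, 3, 20, 0]
D(3):
  [0, ∞, ∞, 12]
  [∞, 0, ∞, 3]
  [∞, 1, 0, 4]
  [7, 3, 20, 0]
D(4):
  [0, 15, 32, 12]
  [10, 0, 23, 3]
  [11, 1, 0, 4]
  [7, 3, 20, 0]
Answer: C*[2][1] = 10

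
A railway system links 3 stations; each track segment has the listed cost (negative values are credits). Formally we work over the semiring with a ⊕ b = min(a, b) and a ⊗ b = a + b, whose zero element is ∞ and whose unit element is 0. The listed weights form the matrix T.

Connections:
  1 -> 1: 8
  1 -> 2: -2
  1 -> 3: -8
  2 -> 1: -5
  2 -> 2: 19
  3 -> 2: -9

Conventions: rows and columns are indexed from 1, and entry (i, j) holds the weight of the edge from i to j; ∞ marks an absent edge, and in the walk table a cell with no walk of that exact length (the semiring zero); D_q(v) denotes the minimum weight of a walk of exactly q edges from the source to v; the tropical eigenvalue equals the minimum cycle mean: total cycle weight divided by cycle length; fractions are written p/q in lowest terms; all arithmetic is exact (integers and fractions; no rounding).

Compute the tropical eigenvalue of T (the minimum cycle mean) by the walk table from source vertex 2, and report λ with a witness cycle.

q=0: [∞, 0, ∞]
q=1: [-5, 19, ∞]
q=2: [3, -7, -13]
q=3: [-12, -22, -5]
Optimal cycle mean attained by: cycle 1->3->2->1, total (-8) + (-9) + (-5), length 3.
Answer: λ = -22/3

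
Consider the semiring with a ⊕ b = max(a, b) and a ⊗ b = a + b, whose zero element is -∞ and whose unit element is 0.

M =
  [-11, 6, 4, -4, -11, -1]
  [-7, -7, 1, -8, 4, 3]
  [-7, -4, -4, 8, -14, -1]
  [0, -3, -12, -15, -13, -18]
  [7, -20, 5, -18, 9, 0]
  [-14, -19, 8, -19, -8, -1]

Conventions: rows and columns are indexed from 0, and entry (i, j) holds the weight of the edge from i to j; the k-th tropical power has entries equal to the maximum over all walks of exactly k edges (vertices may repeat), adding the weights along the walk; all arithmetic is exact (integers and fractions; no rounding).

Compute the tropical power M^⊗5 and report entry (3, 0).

M^⊗2:
  [-1, 0, 7, 12, 10, 9]
  [11, -1, 11, 9, 13, 4]
  [8, 5, 7, 4, 0, -1]
  [-6, 6, 4, -4, 1, 0]
  [16, 13, 14, 13, 18, 9]
  [1, 4, 7, 16, 1, 7]
M^⊗3:
  [17, 9, 17, 15, 19, 10]
  [20, 17, 18, 19, 22, 13]
  [7, 14, 12, 15, 9, 8]
  [8, 0, 8, 12, 10, 9]
  [25, 22, 23, 22, 27, 18]
  [16, 13, 15, 15, 10, 7]
M^⊗4:
  [26, 23, 24, 25, 28, 19]
  [29, 26, 27, 26, 31, 22]
  [16, 13, 16, 20, 18, 17]
  [17, 14, 17, 16, 19, 10]
  [34, 31, 32, 31, 36, 27]
  [17, 22, 20, 23, 19, 16]
M^⊗5:
  [35, 32, 33, 32, 37, 28]
  [38, 35, 36, 35, 40, 31]
  [25, 22, 25, 24, 27, 18]
  [26, 23, 24, 25, 28, 19]
  [43, 40, 41, 40, 45, 36]
  [26, 23, 24, 28, 28, 25]
Key observation: the optimum is the walk 3->0->1->4->4->0, with weight 0 + 6 + 4 + 9 + 7 = 26.
Optimal value attained by: walk 3->0->1->4->4->0.
Answer: (M^⊗5)[3][0] = 26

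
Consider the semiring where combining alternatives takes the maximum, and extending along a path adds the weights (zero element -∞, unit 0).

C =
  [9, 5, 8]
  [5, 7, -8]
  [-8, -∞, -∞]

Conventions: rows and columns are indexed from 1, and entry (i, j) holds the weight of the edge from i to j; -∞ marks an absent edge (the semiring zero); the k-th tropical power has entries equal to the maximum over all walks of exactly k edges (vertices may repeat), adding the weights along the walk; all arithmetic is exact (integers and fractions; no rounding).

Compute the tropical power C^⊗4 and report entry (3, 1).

C^⊗2:
  [18, 14, 17]
  [14, 14, 13]
  [1, -3, 0]
C^⊗3:
  [27, 23, 26]
  [23, 21, 22]
  [10, 6, 9]
C^⊗4:
  [36, 32, 35]
  [32, 28, 31]
  [19, 15, 18]
Key observation: the optimum is the walk 3->1->1->1->1, with weight (-8) + 9 + 9 + 9 = 19.
Optimal value attained by: walk 3->1->1->1->1.
Answer: (C^⊗4)[3][1] = 19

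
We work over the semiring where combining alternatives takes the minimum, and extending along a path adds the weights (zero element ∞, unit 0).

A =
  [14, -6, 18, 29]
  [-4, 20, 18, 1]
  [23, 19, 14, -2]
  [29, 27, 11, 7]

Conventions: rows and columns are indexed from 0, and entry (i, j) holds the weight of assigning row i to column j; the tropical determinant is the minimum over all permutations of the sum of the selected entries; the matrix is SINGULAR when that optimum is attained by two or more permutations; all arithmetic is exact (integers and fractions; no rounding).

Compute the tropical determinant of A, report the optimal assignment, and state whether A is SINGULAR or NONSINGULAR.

σ = (0, 1, 2, 3): 14 + 20 + 14 + 7 = 55
σ = (0, 1, 3, 2): 14 + 20 + (-2) + 11 = 43
σ = (0, 2, 1, 3): 14 + 18 + 19 + 7 = 58
σ = (0, 2, 3, 1): 14 + 18 + (-2) + 27 = 57
σ = (0, 3, 1, 2): 14 + 1 + 19 + 11 = 45
σ = (0, 3, 2, 1): 14 + 1 + 14 + 27 = 56
σ = (1, 0, 2, 3): (-6) + (-4) + 14 + 7 = 11
σ = (1, 0, 3, 2): (-6) + (-4) + (-2) + 11 = -1
σ = (1, 2, 0, 3): (-6) + 18 + 23 + 7 = 42
σ = (1, 2, 3, 0): (-6) + 18 + (-2) + 29 = 39
σ = (1, 3, 0, 2): (-6) + 1 + 23 + 11 = 29
σ = (1, 3, 2, 0): (-6) + 1 + 14 + 29 = 38
σ = (2, 0, 1, 3): 18 + (-4) + 19 + 7 = 40
σ = (2, 0, 3, 1): 18 + (-4) + (-2) + 27 = 39
σ = (2, 1, 0, 3): 18 + 20 + 23 + 7 = 68
σ = (2, 1, 3, 0): 18 + 20 + (-2) + 29 = 65
σ = (2, 3, 0, 1): 18 + 1 + 23 + 27 = 69
σ = (2, 3, 1, 0): 18 + 1 + 19 + 29 = 67
σ = (3, 0, 1, 2): 29 + (-4) + 19 + 11 = 55
σ = (3, 0, 2, 1): 29 + (-4) + 14 + 27 = 66
σ = (3, 1, 0, 2): 29 + 20 + 23 + 11 = 83
σ = (3, 1, 2, 0): 29 + 20 + 14 + 29 = 92
σ = (3, 2, 0, 1): 29 + 18 + 23 + 27 = 97
σ = (3, 2, 1, 0): 29 + 18 + 19 + 29 = 95
Optimal value attained by: σ = (1, 0, 3, 2).
Answer: det⊕(A) = -1; verdict: NONSINGULAR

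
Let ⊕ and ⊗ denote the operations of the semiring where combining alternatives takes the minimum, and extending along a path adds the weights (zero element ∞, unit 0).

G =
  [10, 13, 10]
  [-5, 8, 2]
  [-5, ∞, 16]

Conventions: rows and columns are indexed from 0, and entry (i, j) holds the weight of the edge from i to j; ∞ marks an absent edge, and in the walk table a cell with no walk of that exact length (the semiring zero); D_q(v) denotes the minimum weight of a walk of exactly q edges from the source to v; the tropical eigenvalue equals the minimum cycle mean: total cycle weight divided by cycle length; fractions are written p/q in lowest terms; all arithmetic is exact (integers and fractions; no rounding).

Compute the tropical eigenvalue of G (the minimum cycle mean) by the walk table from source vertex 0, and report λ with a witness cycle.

q=0: [0, ∞, ∞]
q=1: [10, 13, 10]
q=2: [5, 21, 15]
q=3: [10, 18, 15]
Optimal cycle mean attained by: cycle 0->2->0, total 10 + (-5), length 2.
Answer: λ = 5/2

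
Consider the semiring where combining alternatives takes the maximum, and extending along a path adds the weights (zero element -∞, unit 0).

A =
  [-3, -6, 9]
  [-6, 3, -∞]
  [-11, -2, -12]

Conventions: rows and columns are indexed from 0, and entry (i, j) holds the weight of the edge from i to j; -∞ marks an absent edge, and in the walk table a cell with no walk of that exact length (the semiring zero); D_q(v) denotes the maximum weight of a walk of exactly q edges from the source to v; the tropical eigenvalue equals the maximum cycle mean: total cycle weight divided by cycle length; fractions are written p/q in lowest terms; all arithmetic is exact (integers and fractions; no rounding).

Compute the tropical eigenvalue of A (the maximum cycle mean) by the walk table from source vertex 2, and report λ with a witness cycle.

q=0: [-∞, -∞, 0]
q=1: [-11, -2, -12]
q=2: [-8, 1, -2]
q=3: [-5, 4, 1]
Optimal cycle mean attained by: cycle 1->1, total 3, length 1.
Answer: λ = 3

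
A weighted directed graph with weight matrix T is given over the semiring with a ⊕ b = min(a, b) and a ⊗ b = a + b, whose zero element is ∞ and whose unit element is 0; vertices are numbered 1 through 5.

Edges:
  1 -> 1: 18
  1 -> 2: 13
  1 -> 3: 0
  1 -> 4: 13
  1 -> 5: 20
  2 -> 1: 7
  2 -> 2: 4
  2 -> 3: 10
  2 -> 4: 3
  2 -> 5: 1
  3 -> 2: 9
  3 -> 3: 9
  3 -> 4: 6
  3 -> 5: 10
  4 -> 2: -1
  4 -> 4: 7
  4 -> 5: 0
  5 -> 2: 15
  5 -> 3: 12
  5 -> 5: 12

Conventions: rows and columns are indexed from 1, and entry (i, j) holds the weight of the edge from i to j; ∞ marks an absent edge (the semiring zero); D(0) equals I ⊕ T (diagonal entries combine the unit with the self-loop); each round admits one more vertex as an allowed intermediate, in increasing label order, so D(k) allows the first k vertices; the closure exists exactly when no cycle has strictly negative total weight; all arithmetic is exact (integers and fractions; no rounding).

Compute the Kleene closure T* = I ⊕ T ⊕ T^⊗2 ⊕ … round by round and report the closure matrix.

D(0):
  [0, 13, 0, 13, 20]
  [7, 0, 10, 3, 1]
  [∞, 9, 0, 6, 10]
  [∞, -1, ∞, 0, 0]
  [∞, 15, 12, ∞, 0]
D(1):
  [0, 13, 0, 13, 20]
  [7, 0, 7, 3, 1]
  [∞, 9, 0, 6, 10]
  [∞, -1, ∞, 0, 0]
  [∞, 15, 12, ∞, 0]
D(2):
  [0, 13, 0, 13, 14]
  [7, 0, 7, 3, 1]
  [16, 9, 0, 6, 10]
  [6, -1, 6, 0, 0]
  [22, 15, 12, 18, 0]
D(3):
  [0, 9, 0, 6, 10]
  [7, 0, 7, 3, 1]
  [16, 9, 0, 6, 10]
  [6, -1, 6, 0, 0]
  [22, 15, 12, 18, 0]
D(4):
  [0, 5, 0, 6, 6]
  [7, 0, 7, 3, 1]
  [12, 5, 0, 6, 6]
  [6, -1, 6, 0, 0]
  [22, 15, 12, 18, 0]
D(5):
  [0, 5, 0, 6, 6]
  [7, 0, 7, 3, 1]
  [12, 5, 0, 6, 6]
  [6, -1, 6, 0, 0]
  [22, 15, 12, 18, 0]
Answer: T* = [[0, 5, 0, 6, 6], [7, 0, 7, 3, 1], [12, 5, 0, 6, 6], [6, -1, 6, 0, 0], [22, 15, 12, 18, 0]]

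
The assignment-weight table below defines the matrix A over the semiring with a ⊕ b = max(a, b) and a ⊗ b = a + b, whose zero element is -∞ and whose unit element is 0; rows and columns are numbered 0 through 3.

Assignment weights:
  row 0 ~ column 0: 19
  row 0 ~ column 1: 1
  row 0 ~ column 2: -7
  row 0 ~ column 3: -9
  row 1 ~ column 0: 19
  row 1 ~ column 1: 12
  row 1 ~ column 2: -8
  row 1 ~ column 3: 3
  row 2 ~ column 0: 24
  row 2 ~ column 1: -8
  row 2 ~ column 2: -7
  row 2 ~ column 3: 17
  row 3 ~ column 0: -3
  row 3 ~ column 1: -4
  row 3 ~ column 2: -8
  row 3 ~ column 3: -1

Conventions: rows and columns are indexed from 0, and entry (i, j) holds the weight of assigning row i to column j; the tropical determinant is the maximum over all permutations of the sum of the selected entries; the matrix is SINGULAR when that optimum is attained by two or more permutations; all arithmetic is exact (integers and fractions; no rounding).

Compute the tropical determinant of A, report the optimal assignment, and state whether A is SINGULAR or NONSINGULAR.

σ = (0, 1, 2, 3): 19 + 12 + (-7) + (-1) = 23
σ = (0, 1, 3, 2): 19 + 12 + 17 + (-8) = 40
σ = (0, 2, 1, 3): 19 + (-8) + (-8) + (-1) = 2
σ = (0, 2, 3, 1): 19 + (-8) + 17 + (-4) = 24
σ = (0, 3, 1, 2): 19 + 3 + (-8) + (-8) = 6
σ = (0, 3, 2, 1): 19 + 3 + (-7) + (-4) = 11
σ = (1, 0, 2, 3): 1 + 19 + (-7) + (-1) = 12
σ = (1, 0, 3, 2): 1 + 19 + 17 + (-8) = 29
σ = (1, 2, 0, 3): 1 + (-8) + 24 + (-1) = 16
σ = (1, 2, 3, 0): 1 + (-8) + 17 + (-3) = 7
σ = (1, 3, 0, 2): 1 + 3 + 24 + (-8) = 20
σ = (1, 3, 2, 0): 1 + 3 + (-7) + (-3) = -6
σ = (2, 0, 1, 3): (-7) + 19 + (-8) + (-1) = 3
σ = (2, 0, 3, 1): (-7) + 19 + 17 + (-4) = 25
σ = (2, 1, 0, 3): (-7) + 12 + 24 + (-1) = 28
σ = (2, 1, 3, 0): (-7) + 12 + 17 + (-3) = 19
σ = (2, 3, 0, 1): (-7) + 3 + 24 + (-4) = 16
σ = (2, 3, 1, 0): (-7) + 3 + (-8) + (-3) = -15
σ = (3, 0, 1, 2): (-9) + 19 + (-8) + (-8) = -6
σ = (3, 0, 2, 1): (-9) + 19 + (-7) + (-4) = -1
σ = (3, 1, 0, 2): (-9) + 12 + 24 + (-8) = 19
σ = (3, 1, 2, 0): (-9) + 12 + (-7) + (-3) = -7
σ = (3, 2, 0, 1): (-9) + (-8) + 24 + (-4) = 3
σ = (3, 2, 1, 0): (-9) + (-8) + (-8) + (-3) = -28
Optimal value attained by: σ = (0, 1, 3, 2).
Answer: det⊕(A) = 40; verdict: NONSINGULAR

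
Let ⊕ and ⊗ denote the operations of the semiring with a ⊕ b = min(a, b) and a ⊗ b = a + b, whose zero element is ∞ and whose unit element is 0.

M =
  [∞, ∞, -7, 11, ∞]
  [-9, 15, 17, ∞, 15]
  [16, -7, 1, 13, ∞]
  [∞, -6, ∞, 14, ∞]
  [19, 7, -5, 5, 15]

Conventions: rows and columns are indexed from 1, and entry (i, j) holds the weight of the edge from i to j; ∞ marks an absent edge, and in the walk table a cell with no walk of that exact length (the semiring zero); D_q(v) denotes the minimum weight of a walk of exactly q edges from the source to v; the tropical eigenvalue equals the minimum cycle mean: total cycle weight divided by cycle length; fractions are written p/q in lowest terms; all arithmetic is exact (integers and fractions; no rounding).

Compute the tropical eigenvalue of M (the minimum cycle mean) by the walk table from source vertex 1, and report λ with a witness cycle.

q=0: [0, ∞, ∞, ∞, ∞]
q=1: [∞, ∞, -7, 11, ∞]
q=2: [9, -14, -6, 6, ∞]
q=3: [-23, -13, -5, 7, 1]
q=4: [-22, -12, -30, -12, 2]
q=5: [-21, -37, -29, -17, 3]
Optimal cycle mean attained by: cycle 1->3->2->1, total (-7) + (-7) + (-9), length 3.
Answer: λ = -23/3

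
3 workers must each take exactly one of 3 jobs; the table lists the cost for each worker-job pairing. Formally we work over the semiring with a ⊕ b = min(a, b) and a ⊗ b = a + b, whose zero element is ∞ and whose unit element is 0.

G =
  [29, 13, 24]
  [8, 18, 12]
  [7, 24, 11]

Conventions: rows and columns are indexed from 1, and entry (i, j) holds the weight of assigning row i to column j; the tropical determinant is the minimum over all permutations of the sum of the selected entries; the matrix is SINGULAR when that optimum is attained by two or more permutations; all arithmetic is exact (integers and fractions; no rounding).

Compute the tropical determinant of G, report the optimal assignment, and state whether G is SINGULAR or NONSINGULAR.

σ = (1, 2, 3): 29 + 18 + 11 = 58
σ = (1, 3, 2): 29 + 12 + 24 = 65
σ = (2, 1, 3): 13 + 8 + 11 = 32
σ = (2, 3, 1): 13 + 12 + 7 = 32
σ = (3, 1, 2): 24 + 8 + 24 = 56
σ = (3, 2, 1): 24 + 18 + 7 = 49
Optimal value attained by: σ = (2, 1, 3).
Answer: det⊕(G) = 32; verdict: SINGULAR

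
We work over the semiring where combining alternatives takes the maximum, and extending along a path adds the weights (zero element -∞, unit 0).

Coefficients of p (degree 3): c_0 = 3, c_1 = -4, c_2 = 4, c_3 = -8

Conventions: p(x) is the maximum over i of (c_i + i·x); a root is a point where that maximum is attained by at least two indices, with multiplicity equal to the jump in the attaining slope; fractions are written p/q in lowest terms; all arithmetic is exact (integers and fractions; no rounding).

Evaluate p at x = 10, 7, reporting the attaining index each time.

p(10) = max(3+0·10=3, -4+1·10=6, 4+2·10=24, -8+3·10=22) = 24 (attained by i=2)
p(7) = max(3+0·7=3, -4+1·7=3, 4+2·7=18, -8+3·7=13) = 18 (attained by i=2)
Answer: p(10) = 24; p(7) = 18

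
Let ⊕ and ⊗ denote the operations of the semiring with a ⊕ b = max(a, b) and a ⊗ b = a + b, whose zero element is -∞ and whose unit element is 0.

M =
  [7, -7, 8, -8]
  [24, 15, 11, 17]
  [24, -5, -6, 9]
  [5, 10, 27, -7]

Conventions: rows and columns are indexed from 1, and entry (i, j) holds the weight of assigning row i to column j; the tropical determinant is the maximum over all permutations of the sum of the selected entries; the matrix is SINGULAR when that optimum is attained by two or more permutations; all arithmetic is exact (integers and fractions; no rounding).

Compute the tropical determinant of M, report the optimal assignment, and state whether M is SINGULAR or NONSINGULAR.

σ = (1, 2, 3, 4): 7 + 15 + (-6) + (-7) = 9
σ = (1, 2, 4, 3): 7 + 15 + 9 + 27 = 58
σ = (1, 3, 2, 4): 7 + 11 + (-5) + (-7) = 6
σ = (1, 3, 4, 2): 7 + 11 + 9 + 10 = 37
σ = (1, 4, 2, 3): 7 + 17 + (-5) + 27 = 46
σ = (1, 4, 3, 2): 7 + 17 + (-6) + 10 = 28
σ = (2, 1, 3, 4): (-7) + 24 + (-6) + (-7) = 4
σ = (2, 1, 4, 3): (-7) + 24 + 9 + 27 = 53
σ = (2, 3, 1, 4): (-7) + 11 + 24 + (-7) = 21
σ = (2, 3, 4, 1): (-7) + 11 + 9 + 5 = 18
σ = (2, 4, 1, 3): (-7) + 17 + 24 + 27 = 61
σ = (2, 4, 3, 1): (-7) + 17 + (-6) + 5 = 9
σ = (3, 1, 2, 4): 8 + 24 + (-5) + (-7) = 20
σ = (3, 1, 4, 2): 8 + 24 + 9 + 10 = 51
σ = (3, 2, 1, 4): 8 + 15 + 24 + (-7) = 40
σ = (3, 2, 4, 1): 8 + 15 + 9 + 5 = 37
σ = (3, 4, 1, 2): 8 + 17 + 24 + 10 = 59
σ = (3, 4, 2, 1): 8 + 17 + (-5) + 5 = 25
σ = (4, 1, 2, 3): (-8) + 24 + (-5) + 27 = 38
σ = (4, 1, 3, 2): (-8) + 24 + (-6) + 10 = 20
σ = (4, 2, 1, 3): (-8) + 15 + 24 + 27 = 58
σ = (4, 2, 3, 1): (-8) + 15 + (-6) + 5 = 6
σ = (4, 3, 1, 2): (-8) + 11 + 24 + 10 = 37
σ = (4, 3, 2, 1): (-8) + 11 + (-5) + 5 = 3
Optimal value attained by: σ = (2, 4, 1, 3).
Answer: det⊕(M) = 61; verdict: NONSINGULAR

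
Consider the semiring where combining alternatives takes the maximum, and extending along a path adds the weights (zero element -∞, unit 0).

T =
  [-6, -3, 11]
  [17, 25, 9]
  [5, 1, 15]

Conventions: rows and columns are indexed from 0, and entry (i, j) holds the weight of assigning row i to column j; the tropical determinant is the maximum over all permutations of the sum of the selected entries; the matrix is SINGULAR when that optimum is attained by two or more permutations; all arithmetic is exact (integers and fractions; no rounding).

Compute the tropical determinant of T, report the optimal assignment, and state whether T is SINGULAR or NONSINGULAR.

σ = (0, 1, 2): (-6) + 25 + 15 = 34
σ = (0, 2, 1): (-6) + 9 + 1 = 4
σ = (1, 0, 2): (-3) + 17 + 15 = 29
σ = (1, 2, 0): (-3) + 9 + 5 = 11
σ = (2, 0, 1): 11 + 17 + 1 = 29
σ = (2, 1, 0): 11 + 25 + 5 = 41
Optimal value attained by: σ = (2, 1, 0).
Answer: det⊕(T) = 41; verdict: NONSINGULAR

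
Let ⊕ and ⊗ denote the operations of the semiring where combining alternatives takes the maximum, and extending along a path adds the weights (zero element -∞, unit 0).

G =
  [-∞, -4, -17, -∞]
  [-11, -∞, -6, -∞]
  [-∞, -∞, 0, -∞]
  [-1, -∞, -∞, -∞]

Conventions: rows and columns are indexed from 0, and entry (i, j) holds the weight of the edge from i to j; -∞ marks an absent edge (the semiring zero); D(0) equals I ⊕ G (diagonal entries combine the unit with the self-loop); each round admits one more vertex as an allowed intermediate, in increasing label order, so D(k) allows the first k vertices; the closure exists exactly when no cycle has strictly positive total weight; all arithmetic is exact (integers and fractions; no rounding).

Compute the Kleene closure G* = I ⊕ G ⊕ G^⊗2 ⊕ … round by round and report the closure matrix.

D(0):
  [0, -4, -17, -∞]
  [-11, 0, -6, -∞]
  [-∞, -∞, 0, -∞]
  [-1, -∞, -∞, 0]
D(1):
  [0, -4, -17, -∞]
  [-11, 0, -6, -∞]
  [-∞, -∞, 0, -∞]
  [-1, -5, -18, 0]
D(2):
  [0, -4, -10, -∞]
  [-11, 0, -6, -∞]
  [-∞, -∞, 0, -∞]
  [-1, -5, -11, 0]
D(3):
  [0, -4, -10, -∞]
  [-11, 0, -6, -∞]
  [-∞, -∞, 0, -∞]
  [-1, -5, -11, 0]
D(4):
  [0, -4, -10, -∞]
  [-11, 0, -6, -∞]
  [-∞, -∞, 0, -∞]
  [-1, -5, -11, 0]
Answer: G* = [[0, -4, -10, -∞], [-11, 0, -6, -∞], [-∞, -∞, 0, -∞], [-1, -5, -11, 0]]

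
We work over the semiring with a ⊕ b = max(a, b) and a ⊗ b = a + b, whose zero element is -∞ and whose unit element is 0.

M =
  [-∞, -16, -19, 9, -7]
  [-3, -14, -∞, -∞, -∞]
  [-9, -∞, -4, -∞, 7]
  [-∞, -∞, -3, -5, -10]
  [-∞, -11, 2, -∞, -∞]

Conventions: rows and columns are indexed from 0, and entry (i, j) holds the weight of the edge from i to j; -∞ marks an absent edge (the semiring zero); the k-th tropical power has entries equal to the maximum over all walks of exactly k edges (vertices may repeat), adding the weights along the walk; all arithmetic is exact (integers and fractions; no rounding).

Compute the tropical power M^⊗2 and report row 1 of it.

M^⊗2:
  [-19, -18, 6, 4, -1]
  [-17, -19, -22, 6, -10]
  [-13, -4, 9, 0, 3]
  [-12, -21, -7, -10, 4]
  [-7, -25, -2, -∞, 9]
Answer: row 1 of M^⊗2 = [-17, -19, -22, 6, -10]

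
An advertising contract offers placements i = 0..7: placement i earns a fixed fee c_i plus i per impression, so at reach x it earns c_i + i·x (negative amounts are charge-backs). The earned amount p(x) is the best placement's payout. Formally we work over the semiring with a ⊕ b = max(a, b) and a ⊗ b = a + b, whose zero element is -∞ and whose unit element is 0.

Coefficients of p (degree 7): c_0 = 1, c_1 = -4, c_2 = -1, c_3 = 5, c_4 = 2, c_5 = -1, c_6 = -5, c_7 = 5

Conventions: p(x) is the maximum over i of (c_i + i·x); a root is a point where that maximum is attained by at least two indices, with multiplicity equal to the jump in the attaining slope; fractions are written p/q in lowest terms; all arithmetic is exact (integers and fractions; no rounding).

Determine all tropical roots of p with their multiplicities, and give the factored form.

hull edge (i=0, c=1) to (i=3, c=5): slope 4/3, span 3
hull edge (i=3, c=5) to (i=7, c=5): slope 0, span 4
Factored form: p(x) = 5 ⊗ (x ⊕ (-4/3)) ⊗ (x ⊕ (-4/3)) ⊗ (x ⊕ (-4/3)) ⊗ (x ⊕ 0) ⊗ (x ⊕ 0) ⊗ (x ⊕ 0) ⊗ (x ⊕ 0)
Answer: roots = -4/3 (mult 3), 0 (mult 4)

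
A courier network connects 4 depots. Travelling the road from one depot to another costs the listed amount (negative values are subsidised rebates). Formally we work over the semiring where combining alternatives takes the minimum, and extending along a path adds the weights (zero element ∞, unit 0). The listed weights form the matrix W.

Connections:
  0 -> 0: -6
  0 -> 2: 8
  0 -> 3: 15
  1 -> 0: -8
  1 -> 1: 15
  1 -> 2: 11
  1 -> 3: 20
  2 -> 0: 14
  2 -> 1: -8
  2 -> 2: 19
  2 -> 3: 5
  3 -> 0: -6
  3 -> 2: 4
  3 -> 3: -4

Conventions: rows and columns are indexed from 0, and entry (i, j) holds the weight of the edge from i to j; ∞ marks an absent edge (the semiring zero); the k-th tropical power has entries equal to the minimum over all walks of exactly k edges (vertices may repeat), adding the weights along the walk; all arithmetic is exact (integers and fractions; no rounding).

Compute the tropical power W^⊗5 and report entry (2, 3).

W^⊗2:
  [-12, 0, 2, 9]
  [-14, 3, 0, 7]
  [-16, 7, 3, 1]
  [-12, -4, 0, -8]
W^⊗3:
  [-18, -6, -4, 3]
  [-20, -8, -6, 1]
  [-22, -5, -8, -3]
  [-18, -8, -4, -12]
W^⊗4:
  [-24, -12, -10, -3]
  [-26, -14, -12, -5]
  [-28, -16, -14, -7]
  [-24, -12, -10, -16]
W^⊗5:
  [-30, -18, -16, -9]
  [-32, -20, -18, -11]
  [-34, -22, -20, -13]
  [-30, -18, -16, -20]
Key observation: the optimum is the walk 2->1->0->0->0->3, with weight (-8) + (-8) + (-6) + (-6) + 15 = -13.
Optimal value attained by: walk 2->1->0->0->0->3.
Answer: (W^⊗5)[2][3] = -13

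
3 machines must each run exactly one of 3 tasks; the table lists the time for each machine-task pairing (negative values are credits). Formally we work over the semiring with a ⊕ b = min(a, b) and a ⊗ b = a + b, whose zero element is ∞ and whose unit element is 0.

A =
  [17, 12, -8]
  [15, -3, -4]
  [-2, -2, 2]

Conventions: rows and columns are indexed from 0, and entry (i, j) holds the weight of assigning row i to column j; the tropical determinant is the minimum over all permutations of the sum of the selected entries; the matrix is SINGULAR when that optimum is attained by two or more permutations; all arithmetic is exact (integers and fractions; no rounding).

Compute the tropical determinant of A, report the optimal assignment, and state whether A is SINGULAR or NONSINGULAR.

σ = (0, 1, 2): 17 + (-3) + 2 = 16
σ = (0, 2, 1): 17 + (-4) + (-2) = 11
σ = (1, 0, 2): 12 + 15 + 2 = 29
σ = (1, 2, 0): 12 + (-4) + (-2) = 6
σ = (2, 0, 1): (-8) + 15 + (-2) = 5
σ = (2, 1, 0): (-8) + (-3) + (-2) = -13
Optimal value attained by: σ = (2, 1, 0).
Answer: det⊕(A) = -13; verdict: NONSINGULAR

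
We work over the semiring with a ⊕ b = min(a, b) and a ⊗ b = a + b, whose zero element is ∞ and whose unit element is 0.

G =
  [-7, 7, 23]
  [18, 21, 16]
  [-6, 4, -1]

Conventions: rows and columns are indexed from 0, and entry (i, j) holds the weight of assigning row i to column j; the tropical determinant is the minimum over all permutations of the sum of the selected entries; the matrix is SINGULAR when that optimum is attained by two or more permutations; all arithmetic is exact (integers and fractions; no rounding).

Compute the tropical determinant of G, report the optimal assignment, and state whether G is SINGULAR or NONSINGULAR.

σ = (0, 1, 2): (-7) + 21 + (-1) = 13
σ = (0, 2, 1): (-7) + 16 + 4 = 13
σ = (1, 0, 2): 7 + 18 + (-1) = 24
σ = (1, 2, 0): 7 + 16 + (-6) = 17
σ = (2, 0, 1): 23 + 18 + 4 = 45
σ = (2, 1, 0): 23 + 21 + (-6) = 38
Optimal value attained by: σ = (0, 1, 2).
Answer: det⊕(G) = 13; verdict: SINGULAR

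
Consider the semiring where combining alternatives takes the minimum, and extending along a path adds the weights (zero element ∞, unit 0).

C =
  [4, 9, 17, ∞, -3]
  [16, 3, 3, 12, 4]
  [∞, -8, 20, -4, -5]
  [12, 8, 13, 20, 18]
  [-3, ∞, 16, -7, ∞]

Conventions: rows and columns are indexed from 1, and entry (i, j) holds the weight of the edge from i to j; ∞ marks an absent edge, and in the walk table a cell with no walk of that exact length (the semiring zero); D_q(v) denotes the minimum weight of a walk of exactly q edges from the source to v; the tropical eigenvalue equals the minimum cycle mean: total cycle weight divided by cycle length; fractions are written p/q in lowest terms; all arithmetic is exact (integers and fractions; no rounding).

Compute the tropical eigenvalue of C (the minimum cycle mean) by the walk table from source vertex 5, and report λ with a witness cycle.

q=0: [∞, ∞, ∞, ∞, 0]
q=1: [-3, ∞, 16, -7, ∞]
q=2: [1, 1, 6, 12, -6]
q=3: [-9, -2, 4, -13, -2]
q=4: [-5, -5, 0, -9, -12]
q=5: [-15, -8, -2, -19, -8]
Optimal cycle mean attained by: cycle 1->5->1, total (-3) + (-3), length 2.
Answer: λ = -3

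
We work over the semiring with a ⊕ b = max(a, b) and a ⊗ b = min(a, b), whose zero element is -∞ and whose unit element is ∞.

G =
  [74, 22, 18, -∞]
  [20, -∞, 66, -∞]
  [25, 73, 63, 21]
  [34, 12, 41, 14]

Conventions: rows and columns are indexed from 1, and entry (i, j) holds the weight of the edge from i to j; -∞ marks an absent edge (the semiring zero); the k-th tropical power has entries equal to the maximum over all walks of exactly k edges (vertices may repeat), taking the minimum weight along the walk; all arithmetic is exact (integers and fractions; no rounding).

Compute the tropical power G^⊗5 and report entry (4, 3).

G^⊗2:
  [74, 22, 22, 18]
  [25, 66, 63, 21]
  [25, 63, 66, 21]
  [34, 41, 41, 21]
G^⊗3:
  [74, 22, 22, 21]
  [25, 63, 66, 21]
  [25, 66, 63, 21]
  [34, 41, 41, 21]
G^⊗4:
  [74, 22, 22, 21]
  [25, 66, 63, 21]
  [25, 63, 66, 21]
  [34, 41, 41, 21]
G^⊗5:
  [74, 22, 22, 21]
  [25, 63, 66, 21]
  [25, 66, 63, 21]
  [34, 41, 41, 21]
Key observation: the optimum is the walk 4->3->2->3->2->3, with weight 41 min 73 min 66 min 73 min 66 = 41.
Optimal value attained by: walk 4->3->2->3->2->3.
Answer: (G^⊗5)[4][3] = 41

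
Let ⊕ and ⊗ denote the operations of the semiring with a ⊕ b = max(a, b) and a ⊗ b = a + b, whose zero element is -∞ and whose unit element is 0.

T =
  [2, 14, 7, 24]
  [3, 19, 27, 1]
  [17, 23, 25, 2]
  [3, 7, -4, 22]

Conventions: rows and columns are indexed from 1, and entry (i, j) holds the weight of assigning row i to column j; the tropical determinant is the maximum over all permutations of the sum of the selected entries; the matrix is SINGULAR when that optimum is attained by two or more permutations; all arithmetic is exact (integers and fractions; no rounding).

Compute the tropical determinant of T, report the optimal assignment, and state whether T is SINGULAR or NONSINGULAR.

σ = (1, 2, 3, 4): 2 + 19 + 25 + 22 = 68
σ = (1, 2, 4, 3): 2 + 19 + 2 + (-4) = 19
σ = (1, 3, 2, 4): 2 + 27 + 23 + 22 = 74
σ = (1, 3, 4, 2): 2 + 27 + 2 + 7 = 38
σ = (1, 4, 2, 3): 2 + 1 + 23 + (-4) = 22
σ = (1, 4, 3, 2): 2 + 1 + 25 + 7 = 35
σ = (2, 1, 3, 4): 14 + 3 + 25 + 22 = 64
σ = (2, 1, 4, 3): 14 + 3 + 2 + (-4) = 15
σ = (2, 3, 1, 4): 14 + 27 + 17 + 22 = 80
σ = (2, 3, 4, 1): 14 + 27 + 2 + 3 = 46
σ = (2, 4, 1, 3): 14 + 1 + 17 + (-4) = 28
σ = (2, 4, 3, 1): 14 + 1 + 25 + 3 = 43
σ = (3, 1, 2, 4): 7 + 3 + 23 + 22 = 55
σ = (3, 1, 4, 2): 7 + 3 + 2 + 7 = 19
σ = (3, 2, 1, 4): 7 + 19 + 17 + 22 = 65
σ = (3, 2, 4, 1): 7 + 19 + 2 + 3 = 31
σ = (3, 4, 1, 2): 7 + 1 + 17 + 7 = 32
σ = (3, 4, 2, 1): 7 + 1 + 23 + 3 = 34
σ = (4, 1, 2, 3): 24 + 3 + 23 + (-4) = 46
σ = (4, 1, 3, 2): 24 + 3 + 25 + 7 = 59
σ = (4, 2, 1, 3): 24 + 19 + 17 + (-4) = 56
σ = (4, 2, 3, 1): 24 + 19 + 25 + 3 = 71
σ = (4, 3, 1, 2): 24 + 27 + 17 + 7 = 75
σ = (4, 3, 2, 1): 24 + 27 + 23 + 3 = 77
Optimal value attained by: σ = (2, 3, 1, 4).
Answer: det⊕(T) = 80; verdict: NONSINGULAR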